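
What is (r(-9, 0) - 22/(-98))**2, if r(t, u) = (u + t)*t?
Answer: 15840400/2401 ≈ 6597.4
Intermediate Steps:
r(t, u) = t*(t + u) (r(t, u) = (t + u)*t = t*(t + u))
(r(-9, 0) - 22/(-98))**2 = (-9*(-9 + 0) - 22/(-98))**2 = (-9*(-9) - 22*(-1/98))**2 = (81 + 11/49)**2 = (3980/49)**2 = 15840400/2401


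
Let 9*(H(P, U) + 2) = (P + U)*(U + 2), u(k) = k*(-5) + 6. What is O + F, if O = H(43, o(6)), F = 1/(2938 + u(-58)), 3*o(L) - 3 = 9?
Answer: 94865/3234 ≈ 29.334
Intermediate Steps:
o(L) = 4 (o(L) = 1 + (1/3)*9 = 1 + 3 = 4)
u(k) = 6 - 5*k (u(k) = -5*k + 6 = 6 - 5*k)
F = 1/3234 (F = 1/(2938 + (6 - 5*(-58))) = 1/(2938 + (6 + 290)) = 1/(2938 + 296) = 1/3234 ≈ 0.00030921)
H(P, U) = -2 + (2 + U)*(P + U)/9 (H(P, U) = -2 + ((P + U)*(U + 2))/9 = -2 + ((P + U)*(2 + U))/9 = -2 + ((2 + U)*(P + U))/9 = -2 + (2 + U)*(P + U)/9)
O = 88/3 (O = -2 + (1/9)*4**2 + (2/9)*43 + (2/9)*4 + (1/9)*43*4 = -2 + (1/9)*16 + 86/9 + 8/9 + 172/9 = -2 + 16/9 + 86/9 + 8/9 + 172/9 = 88/3 ≈ 29.333)
O + F = 88/3 + 1/3234 = 94865/3234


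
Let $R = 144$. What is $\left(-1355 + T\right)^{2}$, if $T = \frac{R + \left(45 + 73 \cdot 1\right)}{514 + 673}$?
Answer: $\frac{2586059583129}{1408969} \approx 1.8354 \cdot 10^{6}$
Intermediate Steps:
$T = \frac{262}{1187}$ ($T = \frac{144 + \left(45 + 73 \cdot 1\right)}{514 + 673} = \frac{144 + \left(45 + 73\right)}{1187} = \left(144 + 118\right) \frac{1}{1187} = 262 \cdot \frac{1}{1187} = \frac{262}{1187} \approx 0.22072$)
$\left(-1355 + T\right)^{2} = \left(-1355 + \frac{262}{1187}\right)^{2} = \left(- \frac{1608123}{1187}\right)^{2} = \frac{2586059583129}{1408969}$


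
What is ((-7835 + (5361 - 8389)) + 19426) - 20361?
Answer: -11798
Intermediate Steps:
((-7835 + (5361 - 8389)) + 19426) - 20361 = ((-7835 - 3028) + 19426) - 20361 = (-10863 + 19426) - 20361 = 8563 - 20361 = -11798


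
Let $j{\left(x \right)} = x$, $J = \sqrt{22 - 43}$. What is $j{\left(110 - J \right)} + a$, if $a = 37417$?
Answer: $37527 - i \sqrt{21} \approx 37527.0 - 4.5826 i$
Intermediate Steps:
$J = i \sqrt{21}$ ($J = \sqrt{-21} = i \sqrt{21} \approx 4.5826 i$)
$j{\left(110 - J \right)} + a = \left(110 - i \sqrt{21}\right) + 37417 = 37527 - i \sqrt{21}$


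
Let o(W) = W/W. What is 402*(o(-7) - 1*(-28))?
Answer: 11658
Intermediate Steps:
o(W) = 1
402*(o(-7) - 1*(-28)) = 402*(1 - 1*(-28)) = 402*(1 + 28) = 402*29 = 11658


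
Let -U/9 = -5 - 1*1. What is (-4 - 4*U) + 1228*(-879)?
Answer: -1079632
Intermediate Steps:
U = 54 (U = -9*(-5 - 1*1) = -9*(-5 - 1) = -9*(-6) = 54)
(-4 - 4*U) + 1228*(-879) = (-4 - 4*54) + 1228*(-879) = (-4 - 216) - 1079412 = -220 - 1079412 = -1079632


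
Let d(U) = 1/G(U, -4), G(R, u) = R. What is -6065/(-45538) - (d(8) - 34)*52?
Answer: 40110626/22769 ≈ 1761.6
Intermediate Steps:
d(U) = 1/U
-6065/(-45538) - (d(8) - 34)*52 = -6065/(-45538) - (1/8 - 34)*52 = -6065*(-1/45538) - (1/8 - 34)*52 = 6065/45538 - (-271)*52/8 = 6065/45538 - 1*(-3523/2) = 6065/45538 + 3523/2 = 40110626/22769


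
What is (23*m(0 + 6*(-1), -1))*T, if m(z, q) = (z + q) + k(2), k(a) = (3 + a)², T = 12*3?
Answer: 14904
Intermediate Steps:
T = 36
m(z, q) = 25 + q + z (m(z, q) = (z + q) + (3 + 2)² = (q + z) + 5² = (q + z) + 25 = 25 + q + z)
(23*m(0 + 6*(-1), -1))*T = (23*(25 - 1 + (0 + 6*(-1))))*36 = (23*(25 - 1 + (0 - 6)))*36 = (23*(25 - 1 - 6))*36 = (23*18)*36 = 414*36 = 14904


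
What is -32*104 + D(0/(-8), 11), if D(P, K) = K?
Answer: -3317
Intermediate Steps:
-32*104 + D(0/(-8), 11) = -32*104 + 11 = -3328 + 11 = -3317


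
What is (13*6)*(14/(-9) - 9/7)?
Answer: -4654/21 ≈ -221.62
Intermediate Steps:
(13*6)*(14/(-9) - 9/7) = 78*(14*(-1/9) - 9*1/7) = 78*(-14/9 - 9/7) = 78*(-179/63) = -4654/21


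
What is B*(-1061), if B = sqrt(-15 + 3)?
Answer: -2122*I*sqrt(3) ≈ -3675.4*I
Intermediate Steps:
B = 2*I*sqrt(3) (B = sqrt(-12) = 2*I*sqrt(3) ≈ 3.4641*I)
B*(-1061) = (2*I*sqrt(3))*(-1061) = -2122*I*sqrt(3)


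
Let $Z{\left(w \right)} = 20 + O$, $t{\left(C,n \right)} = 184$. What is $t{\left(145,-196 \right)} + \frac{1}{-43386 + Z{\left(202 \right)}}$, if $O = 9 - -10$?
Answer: $\frac{7975847}{43347} \approx 184.0$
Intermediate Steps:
$O = 19$ ($O = 9 + 10 = 19$)
$Z{\left(w \right)} = 39$ ($Z{\left(w \right)} = 20 + 19 = 39$)
$t{\left(145,-196 \right)} + \frac{1}{-43386 + Z{\left(202 \right)}} = 184 + \frac{1}{-43386 + 39} = 184 + \frac{1}{-43347} = 184 - \frac{1}{43347} = \frac{7975847}{43347}$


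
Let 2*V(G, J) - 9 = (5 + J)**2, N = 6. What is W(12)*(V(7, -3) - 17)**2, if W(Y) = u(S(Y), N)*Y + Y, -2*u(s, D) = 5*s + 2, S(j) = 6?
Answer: -19845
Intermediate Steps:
V(G, J) = 9/2 + (5 + J)**2/2
u(s, D) = -1 - 5*s/2 (u(s, D) = -(5*s + 2)/2 = -(2 + 5*s)/2 = -1 - 5*s/2)
W(Y) = -15*Y (W(Y) = (-1 - 5/2*6)*Y + Y = (-1 - 15)*Y + Y = -16*Y + Y = -15*Y)
W(12)*(V(7, -3) - 17)**2 = (-15*12)*((9/2 + (5 - 3)**2/2) - 17)**2 = -180*((9/2 + (1/2)*2**2) - 17)**2 = -180*((9/2 + (1/2)*4) - 17)**2 = -180*((9/2 + 2) - 17)**2 = -180*(13/2 - 17)**2 = -180*(-21/2)**2 = -180*441/4 = -19845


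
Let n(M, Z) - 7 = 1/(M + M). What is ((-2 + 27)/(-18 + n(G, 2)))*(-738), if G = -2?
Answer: 1640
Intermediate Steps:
n(M, Z) = 7 + 1/(2*M) (n(M, Z) = 7 + 1/(M + M) = 7 + 1/(2*M))
((-2 + 27)/(-18 + n(G, 2)))*(-738) = ((-2 + 27)/(-18 + (7 + (½)/(-2))))*(-738) = (25/(-18 + (7 + (½)*(-½))))*(-738) = (25/(-18 + (7 - ¼)))*(-738) = (25/(-18 + 27/4))*(-738) = (25/(-45/4))*(-738) = (25*(-4/45))*(-738) = -20/9*(-738) = 1640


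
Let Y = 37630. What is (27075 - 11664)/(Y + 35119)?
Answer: 15411/72749 ≈ 0.21184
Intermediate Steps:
(27075 - 11664)/(Y + 35119) = (27075 - 11664)/(37630 + 35119) = 15411/72749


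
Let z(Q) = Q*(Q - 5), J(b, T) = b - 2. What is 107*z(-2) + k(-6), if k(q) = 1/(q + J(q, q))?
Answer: 20971/14 ≈ 1497.9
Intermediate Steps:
J(b, T) = -2 + b
z(Q) = Q*(-5 + Q)
k(q) = 1/(-2 + 2*q) (k(q) = 1/(q + (-2 + q)) = 1/(-2 + 2*q))
107*z(-2) + k(-6) = 107*(-2*(-5 - 2)) + 1/(2*(-1 - 6)) = 107*(-2*(-7)) + (½)/(-7) = 107*14 + (½)*(-⅐) = 1498 - 1/14 = 20971/14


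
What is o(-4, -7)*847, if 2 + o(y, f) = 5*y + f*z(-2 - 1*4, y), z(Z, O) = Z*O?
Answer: -160930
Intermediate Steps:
z(Z, O) = O*Z
o(y, f) = -2 + 5*y - 6*f*y (o(y, f) = -2 + (5*y + f*(y*(-2 - 1*4))) = -2 + (5*y + f*(y*(-2 - 4))) = -2 + (5*y + f*(y*(-6))) = -2 + (5*y + f*(-6*y)) = -2 + (5*y - 6*f*y) = -2 + 5*y - 6*f*y)
o(-4, -7)*847 = (-2 + 5*(-4) - 6*(-7)*(-4))*847 = (-2 - 20 - 168)*847 = -190*847 = -160930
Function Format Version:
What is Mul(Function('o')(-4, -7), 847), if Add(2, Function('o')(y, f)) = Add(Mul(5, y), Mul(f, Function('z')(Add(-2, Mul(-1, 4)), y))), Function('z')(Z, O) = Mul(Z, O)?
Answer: -160930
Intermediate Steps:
Function('z')(Z, O) = Mul(O, Z)
Function('o')(y, f) = Add(-2, Mul(5, y), Mul(-6, f, y)) (Function('o')(y, f) = Add(-2, Add(Mul(5, y), Mul(f, Mul(y, Add(-2, Mul(-1, 4)))))) = Add(-2, Add(Mul(5, y), Mul(f, Mul(y, Add(-2, -4))))) = Add(-2, Add(Mul(5, y), Mul(f, Mul(y, -6)))) = Add(-2, Add(Mul(5, y), Mul(f, Mul(-6, y)))) = Add(-2, Add(Mul(5, y), Mul(-6, f, y))) = Add(-2, Mul(5, y), Mul(-6, f, y)))
Mul(Function('o')(-4, -7), 847) = Mul(Add(-2, Mul(5, -4), Mul(-6, -7, -4)), 847) = Mul(Add(-2, -20, -168), 847) = Mul(-190, 847) = -160930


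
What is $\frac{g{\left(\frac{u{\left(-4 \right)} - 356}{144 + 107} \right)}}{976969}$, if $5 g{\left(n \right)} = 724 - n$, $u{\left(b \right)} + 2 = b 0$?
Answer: $\frac{182082}{1226096095} \approx 0.00014851$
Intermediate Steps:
$u{\left(b \right)} = -2$ ($u{\left(b \right)} = -2 + b 0 = -2 + 0 = -2$)
$g{\left(n \right)} = \frac{724}{5} - \frac{n}{5}$ ($g{\left(n \right)} = \frac{724 - n}{5} = \frac{724}{5} - \frac{n}{5}$)
$\frac{g{\left(\frac{u{\left(-4 \right)} - 356}{144 + 107} \right)}}{976969} = \frac{\frac{724}{5} - \frac{\left(-2 - 356\right) \frac{1}{144 + 107}}{5}}{976969} = \left(\frac{724}{5} - \frac{\left(-358\right) \frac{1}{251}}{5}\right) \frac{1}{976969} = \left(\frac{724}{5} - - \frac{358}{1255}\right) \frac{1}{976969} = \left(\frac{724}{5} + \frac{358}{1255}\right) \frac{1}{976969} = \frac{182082}{1255} \cdot \frac{1}{976969} = \frac{182082}{1226096095}$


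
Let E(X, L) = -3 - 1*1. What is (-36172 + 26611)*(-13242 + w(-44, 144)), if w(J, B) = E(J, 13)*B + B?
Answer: 130737114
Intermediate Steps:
E(X, L) = -4 (E(X, L) = -3 - 1 = -4)
w(J, B) = -3*B (w(J, B) = -4*B + B = -3*B)
(-36172 + 26611)*(-13242 + w(-44, 144)) = (-36172 + 26611)*(-13242 - 3*144) = -9561*(-13242 - 432) = -9561*(-13674) = 130737114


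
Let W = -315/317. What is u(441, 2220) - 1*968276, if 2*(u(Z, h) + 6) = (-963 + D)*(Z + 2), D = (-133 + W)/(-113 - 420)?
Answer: -9738176985/8242 ≈ -1.1815e+6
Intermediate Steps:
W = -315/317 (W = -315*1/317 = -315/317 ≈ -0.99369)
D = 1036/4121 (D = (-133 - 315/317)/(-113 - 420) = -42476/317/(-533) = -42476/317*(-1/533) = 1036/4121 ≈ 0.25140)
u(Z, h) = -3992213/4121 - 3967487*Z/8242 (u(Z, h) = -6 + ((-963 + 1036/4121)*(Z + 2))/2 = -6 + (-3967487*(2 + Z)/4121)/2 = -6 + (-7934974/4121 - 3967487*Z/4121)/2 = -6 + (-3967487/4121 - 3967487*Z/8242) = -3992213/4121 - 3967487*Z/8242)
u(441, 2220) - 1*968276 = (-3992213/4121 - 3967487/8242*441) - 1*968276 = (-3992213/4121 - 1749661767/8242) - 968276 = -1757646193/8242 - 968276 = -9738176985/8242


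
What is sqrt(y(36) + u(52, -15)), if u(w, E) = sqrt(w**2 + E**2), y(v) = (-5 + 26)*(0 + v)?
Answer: sqrt(756 + sqrt(2929)) ≈ 28.463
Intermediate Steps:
y(v) = 21*v
u(w, E) = sqrt(E**2 + w**2)
sqrt(y(36) + u(52, -15)) = sqrt(21*36 + sqrt((-15)**2 + 52**2)) = sqrt(756 + sqrt(225 + 2704)) = sqrt(756 + sqrt(2929))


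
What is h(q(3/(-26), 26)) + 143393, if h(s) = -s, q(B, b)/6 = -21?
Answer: 143519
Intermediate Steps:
q(B, b) = -126 (q(B, b) = 6*(-21) = -126)
h(q(3/(-26), 26)) + 143393 = -1*(-126) + 143393 = 126 + 143393 = 143519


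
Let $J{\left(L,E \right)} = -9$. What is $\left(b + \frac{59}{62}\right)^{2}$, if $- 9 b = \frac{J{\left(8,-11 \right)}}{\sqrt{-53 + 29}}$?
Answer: $\frac{19925}{23064} - \frac{59 i \sqrt{6}}{372} \approx 0.8639 - 0.38849 i$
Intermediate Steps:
$b = - \frac{i \sqrt{6}}{12}$ ($b = - \frac{\left(-9\right) \frac{1}{\sqrt{-53 + 29}}}{9} = - \frac{\left(-9\right) \frac{1}{\sqrt{-24}}}{9} = - \frac{\left(-9\right) \frac{1}{2 i \sqrt{6}}}{9} = - \frac{\left(-9\right) \left(- \frac{i \sqrt{6}}{12}\right)}{9} = - \frac{\frac{3}{4} i \sqrt{6}}{9} = - \frac{i \sqrt{6}}{12} \approx - 0.20412 i$)
$\left(b + \frac{59}{62}\right)^{2} = \left(- \frac{i \sqrt{6}}{12} + \frac{59}{62}\right)^{2} = \left(\frac{59}{62} - \frac{i \sqrt{6}}{12}\right)^{2}$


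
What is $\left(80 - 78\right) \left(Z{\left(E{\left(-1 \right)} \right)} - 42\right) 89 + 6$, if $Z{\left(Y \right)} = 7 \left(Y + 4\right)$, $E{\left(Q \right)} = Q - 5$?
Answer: $-9962$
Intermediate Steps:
$E{\left(Q \right)} = -5 + Q$ ($E{\left(Q \right)} = Q - 5 = -5 + Q$)
$Z{\left(Y \right)} = 28 + 7 Y$ ($Z{\left(Y \right)} = 7 \left(4 + Y\right) = 28 + 7 Y$)
$\left(80 - 78\right) \left(Z{\left(E{\left(-1 \right)} \right)} - 42\right) 89 + 6 = \left(80 - 78\right) \left(\left(28 + 7 \left(-5 - 1\right)\right) - 42\right) 89 + 6 = 2 \left(\left(28 + 7 \left(-6\right)\right) - 42\right) 89 + 6 = 2 \left(\left(28 - 42\right) - 42\right) 89 + 6 = 2 \left(-14 - 42\right) 89 + 6 = 2 \left(-56\right) 89 + 6 = \left(-112\right) 89 + 6 = -9968 + 6 = -9962$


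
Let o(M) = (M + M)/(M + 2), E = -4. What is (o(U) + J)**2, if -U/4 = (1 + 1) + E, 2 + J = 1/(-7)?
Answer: 361/1225 ≈ 0.29469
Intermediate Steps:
J = -15/7 (J = -2 + 1/(-7) = -2 - 1/7 = -15/7 ≈ -2.1429)
U = 8 (U = -4*((1 + 1) - 4) = -4*(2 - 4) = -4*(-2) = 8)
o(M) = 2*M/(2 + M) (o(M) = (2*M)/(2 + M) = 2*M/(2 + M))
(o(U) + J)**2 = (2*8/(2 + 8) - 15/7)**2 = (2*8/10 - 15/7)**2 = (2*8*(1/10) - 15/7)**2 = (8/5 - 15/7)**2 = (-19/35)**2 = 361/1225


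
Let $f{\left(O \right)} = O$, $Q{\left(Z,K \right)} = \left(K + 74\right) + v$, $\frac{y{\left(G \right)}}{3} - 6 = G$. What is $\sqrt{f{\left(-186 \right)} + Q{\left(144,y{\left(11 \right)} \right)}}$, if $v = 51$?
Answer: $i \sqrt{10} \approx 3.1623 i$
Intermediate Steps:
$y{\left(G \right)} = 18 + 3 G$
$Q{\left(Z,K \right)} = 125 + K$ ($Q{\left(Z,K \right)} = \left(K + 74\right) + 51 = \left(74 + K\right) + 51 = 125 + K$)
$\sqrt{f{\left(-186 \right)} + Q{\left(144,y{\left(11 \right)} \right)}} = \sqrt{-186 + \left(125 + \left(18 + 3 \cdot 11\right)\right)} = \sqrt{-186 + \left(125 + \left(18 + 33\right)\right)} = \sqrt{-186 + \left(125 + 51\right)} = \sqrt{-186 + 176} = \sqrt{-10} = i \sqrt{10}$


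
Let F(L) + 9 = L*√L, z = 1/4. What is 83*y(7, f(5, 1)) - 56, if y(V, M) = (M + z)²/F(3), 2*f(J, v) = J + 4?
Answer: -35339/96 - 29963*√3/288 ≈ -548.31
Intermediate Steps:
z = ¼ ≈ 0.25000
F(L) = -9 + L^(3/2) (F(L) = -9 + L*√L = -9 + L^(3/2))
f(J, v) = 2 + J/2 (f(J, v) = (J + 4)/2 = (4 + J)/2 = 2 + J/2)
y(V, M) = (¼ + M)²/(-9 + 3*√3) (y(V, M) = (M + ¼)²/(-9 + 3^(3/2)) = (¼ + M)²/(-9 + 3*√3))
83*y(7, f(5, 1)) - 56 = 83*(-(¼ + (2 + (½)*5))²/(9 - 3*√3)) - 56 = 83*(-(¼ + (2 + 5/2))²/(9 - 3*√3)) - 56 = 83*(-(¼ + 9/2)²/(9 - 3*√3)) - 56 = 83*(-(19/4)²/(9 - 3*√3)) - 56 = 83*(-1*361/16/(9 - 3*√3)) - 56 = 83*(-361/(16*(9 - 3*√3))) - 56 = -29963/(16*(9 - 3*√3)) - 56 = -56 - 29963/(16*(9 - 3*√3))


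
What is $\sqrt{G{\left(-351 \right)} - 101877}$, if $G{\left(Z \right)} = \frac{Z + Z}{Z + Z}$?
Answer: $2 i \sqrt{25469} \approx 319.18 i$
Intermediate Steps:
$G{\left(Z \right)} = 1$ ($G{\left(Z \right)} = \frac{2 Z}{2 Z} = 2 Z \frac{1}{2 Z} = 1$)
$\sqrt{G{\left(-351 \right)} - 101877} = \sqrt{1 - 101877} = \sqrt{-101876} = 2 i \sqrt{25469}$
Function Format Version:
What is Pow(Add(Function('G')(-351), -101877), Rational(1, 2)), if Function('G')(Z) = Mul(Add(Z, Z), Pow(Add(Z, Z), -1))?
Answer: Mul(2, I, Pow(25469, Rational(1, 2))) ≈ Mul(319.18, I)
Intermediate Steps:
Function('G')(Z) = 1 (Function('G')(Z) = Mul(Mul(2, Z), Pow(Mul(2, Z), -1)) = Mul(Mul(2, Z), Mul(Rational(1, 2), Pow(Z, -1))) = 1)
Pow(Add(Function('G')(-351), -101877), Rational(1, 2)) = Pow(Add(1, -101877), Rational(1, 2)) = Pow(-101876, Rational(1, 2)) = Mul(2, I, Pow(25469, Rational(1, 2)))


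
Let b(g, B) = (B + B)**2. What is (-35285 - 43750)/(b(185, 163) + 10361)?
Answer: -26345/38879 ≈ -0.67762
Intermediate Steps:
b(g, B) = 4*B**2 (b(g, B) = (2*B)**2 = 4*B**2)
(-35285 - 43750)/(b(185, 163) + 10361) = (-35285 - 43750)/(4*163**2 + 10361) = -79035/(4*26569 + 10361) = -79035/(106276 + 10361) = -79035/116637 = -79035*1/116637 = -26345/38879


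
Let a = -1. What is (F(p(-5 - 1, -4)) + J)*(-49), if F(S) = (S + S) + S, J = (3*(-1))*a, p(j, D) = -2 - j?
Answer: -735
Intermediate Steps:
J = 3 (J = (3*(-1))*(-1) = -3*(-1) = 3)
F(S) = 3*S (F(S) = 2*S + S = 3*S)
(F(p(-5 - 1, -4)) + J)*(-49) = (3*(-2 - (-5 - 1)) + 3)*(-49) = (3*(-2 - 1*(-6)) + 3)*(-49) = (3*(-2 + 6) + 3)*(-49) = (3*4 + 3)*(-49) = (12 + 3)*(-49) = 15*(-49) = -735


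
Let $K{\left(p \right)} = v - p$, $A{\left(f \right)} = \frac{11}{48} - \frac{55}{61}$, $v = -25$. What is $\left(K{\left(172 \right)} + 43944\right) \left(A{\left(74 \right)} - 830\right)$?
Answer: $- \frac{106401847123}{2928} \approx -3.6339 \cdot 10^{7}$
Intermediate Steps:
$A{\left(f \right)} = - \frac{1969}{2928}$ ($A{\left(f \right)} = 11 \cdot \frac{1}{48} - \frac{55}{61} = \frac{11}{48} - \frac{55}{61} = - \frac{1969}{2928}$)
$K{\left(p \right)} = -25 - p$
$\left(K{\left(172 \right)} + 43944\right) \left(A{\left(74 \right)} - 830\right) = \left(\left(-25 - 172\right) + 43944\right) \left(- \frac{1969}{2928} - 830\right) = \left(\left(-25 - 172\right) + 43944\right) \left(- \frac{2432209}{2928}\right) = \left(-197 + 43944\right) \left(- \frac{2432209}{2928}\right) = 43747 \left(- \frac{2432209}{2928}\right) = - \frac{106401847123}{2928}$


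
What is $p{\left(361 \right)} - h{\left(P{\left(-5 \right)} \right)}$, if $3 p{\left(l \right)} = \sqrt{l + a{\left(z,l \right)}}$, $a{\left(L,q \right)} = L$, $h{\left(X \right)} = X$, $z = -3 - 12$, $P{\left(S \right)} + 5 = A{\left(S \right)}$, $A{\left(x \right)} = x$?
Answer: $10 + \frac{\sqrt{346}}{3} \approx 16.2$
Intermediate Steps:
$P{\left(S \right)} = -5 + S$
$z = -15$ ($z = -3 - 12 = -15$)
$p{\left(l \right)} = \frac{\sqrt{-15 + l}}{3}$ ($p{\left(l \right)} = \frac{\sqrt{l - 15}}{3} = \frac{\sqrt{-15 + l}}{3}$)
$p{\left(361 \right)} - h{\left(P{\left(-5 \right)} \right)} = \frac{\sqrt{-15 + 361}}{3} - \left(-5 - 5\right) = \frac{\sqrt{346}}{3} - -10 = \frac{\sqrt{346}}{3} + 10 = 10 + \frac{\sqrt{346}}{3}$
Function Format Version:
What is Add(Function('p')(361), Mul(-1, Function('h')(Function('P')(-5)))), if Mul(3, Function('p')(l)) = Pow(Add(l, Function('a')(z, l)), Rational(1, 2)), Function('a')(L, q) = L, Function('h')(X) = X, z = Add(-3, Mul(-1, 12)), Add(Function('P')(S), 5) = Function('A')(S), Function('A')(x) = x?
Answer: Add(10, Mul(Rational(1, 3), Pow(346, Rational(1, 2)))) ≈ 16.200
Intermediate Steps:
Function('P')(S) = Add(-5, S)
z = -15 (z = Add(-3, -12) = -15)
Function('p')(l) = Mul(Rational(1, 3), Pow(Add(-15, l), Rational(1, 2))) (Function('p')(l) = Mul(Rational(1, 3), Pow(Add(l, -15), Rational(1, 2))) = Mul(Rational(1, 3), Pow(Add(-15, l), Rational(1, 2))))
Add(Function('p')(361), Mul(-1, Function('h')(Function('P')(-5)))) = Add(Mul(Rational(1, 3), Pow(Add(-15, 361), Rational(1, 2))), Mul(-1, Add(-5, -5))) = Add(Mul(Rational(1, 3), Pow(346, Rational(1, 2))), Mul(-1, -10)) = Add(Mul(Rational(1, 3), Pow(346, Rational(1, 2))), 10) = Add(10, Mul(Rational(1, 3), Pow(346, Rational(1, 2))))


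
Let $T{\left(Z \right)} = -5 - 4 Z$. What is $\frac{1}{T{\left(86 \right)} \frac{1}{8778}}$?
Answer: $- \frac{8778}{349} \approx -25.152$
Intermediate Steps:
$\frac{1}{T{\left(86 \right)} \frac{1}{8778}} = \frac{1}{\left(-5 - 344\right) \frac{1}{8778}} = \frac{1}{\left(-349\right) \frac{1}{8778}} = \frac{1}{- \frac{349}{8778}} = - \frac{8778}{349}$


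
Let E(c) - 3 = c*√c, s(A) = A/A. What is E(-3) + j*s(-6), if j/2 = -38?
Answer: -73 - 3*I*√3 ≈ -73.0 - 5.1962*I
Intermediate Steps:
j = -76 (j = 2*(-38) = -76)
s(A) = 1
E(c) = 3 + c^(3/2) (E(c) = 3 + c*√c = 3 + c^(3/2))
E(-3) + j*s(-6) = (3 + (-3)^(3/2)) - 76*1 = (3 - 3*I*√3) - 76 = -73 - 3*I*√3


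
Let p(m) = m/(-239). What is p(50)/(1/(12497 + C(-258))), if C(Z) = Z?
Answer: -611950/239 ≈ -2560.5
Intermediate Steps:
p(m) = -m/239 (p(m) = m*(-1/239) = -m/239)
p(50)/(1/(12497 + C(-258))) = (-1/239*50)/(1/(12497 - 258)) = -50/(239*(1/12239)) = -50/(239*1/12239) = -50/239*12239 = -611950/239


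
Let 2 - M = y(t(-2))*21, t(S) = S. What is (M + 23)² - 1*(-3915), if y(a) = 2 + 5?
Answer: 18799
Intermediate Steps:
y(a) = 7
M = -145 (M = 2 - 7*21 = 2 - 1*147 = 2 - 147 = -145)
(M + 23)² - 1*(-3915) = (-145 + 23)² - 1*(-3915) = (-122)² + 3915 = 14884 + 3915 = 18799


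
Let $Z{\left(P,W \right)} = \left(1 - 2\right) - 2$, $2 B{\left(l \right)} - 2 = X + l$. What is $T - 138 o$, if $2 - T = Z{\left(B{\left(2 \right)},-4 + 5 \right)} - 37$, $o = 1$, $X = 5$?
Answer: $-96$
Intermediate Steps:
$B{\left(l \right)} = \frac{7}{2} + \frac{l}{2}$ ($B{\left(l \right)} = 1 + \frac{5 + l}{2} = 1 + \left(\frac{5}{2} + \frac{l}{2}\right) = \frac{7}{2} + \frac{l}{2}$)
$Z{\left(P,W \right)} = -3$ ($Z{\left(P,W \right)} = -1 - 2 = -3$)
$T = 42$ ($T = 2 - \left(-3 - 37\right) = 2 - -40 = 2 + 40 = 42$)
$T - 138 o = 42 - 138 = -96$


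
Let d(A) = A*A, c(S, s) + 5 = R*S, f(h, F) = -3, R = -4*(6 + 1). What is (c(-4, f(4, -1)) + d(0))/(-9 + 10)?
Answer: 107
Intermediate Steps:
R = -28 (R = -4*7 = -28)
c(S, s) = -5 - 28*S
d(A) = A²
(c(-4, f(4, -1)) + d(0))/(-9 + 10) = ((-5 - 28*(-4)) + 0²)/(-9 + 10) = ((-5 + 112) + 0)/1 = 1*(107 + 0) = 1*107 = 107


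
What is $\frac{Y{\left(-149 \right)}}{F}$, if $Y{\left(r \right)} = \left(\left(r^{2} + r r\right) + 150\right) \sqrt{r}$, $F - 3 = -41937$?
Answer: $- \frac{22276 i \sqrt{149}}{20967} \approx - 12.969 i$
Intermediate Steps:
$F = -41934$ ($F = 3 - 41937 = -41934$)
$Y{\left(r \right)} = \sqrt{r} \left(150 + 2 r^{2}\right)$ ($Y{\left(r \right)} = \left(\left(r^{2} + r^{2}\right) + 150\right) \sqrt{r} = \left(2 r^{2} + 150\right) \sqrt{r} = \left(150 + 2 r^{2}\right) \sqrt{r} = \sqrt{r} \left(150 + 2 r^{2}\right)$)
$\frac{Y{\left(-149 \right)}}{F} = \frac{2 \sqrt{-149} \left(75 + \left(-149\right)^{2}\right)}{-41934} = 2 i \sqrt{149} \left(75 + 22201\right) \left(- \frac{1}{41934}\right) = 2 i \sqrt{149} \cdot 22276 \left(- \frac{1}{41934}\right) = 44552 i \sqrt{149} \left(- \frac{1}{41934}\right) = - \frac{22276 i \sqrt{149}}{20967}$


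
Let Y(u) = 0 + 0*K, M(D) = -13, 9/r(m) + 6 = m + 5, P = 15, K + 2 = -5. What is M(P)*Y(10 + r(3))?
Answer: 0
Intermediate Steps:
K = -7 (K = -2 - 5 = -7)
r(m) = 9/(-1 + m) (r(m) = 9/(-6 + (m + 5)) = 9/(-6 + (5 + m)) = 9/(-1 + m))
Y(u) = 0 (Y(u) = 0 + 0*(-7) = 0 + 0 = 0)
M(P)*Y(10 + r(3)) = -13*0 = 0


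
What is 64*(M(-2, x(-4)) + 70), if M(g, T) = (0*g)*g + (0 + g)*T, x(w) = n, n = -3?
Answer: 4864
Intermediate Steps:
x(w) = -3
M(g, T) = T*g (M(g, T) = 0*g + g*T = 0 + T*g = T*g)
64*(M(-2, x(-4)) + 70) = 64*(-3*(-2) + 70) = 64*(6 + 70) = 64*76 = 4864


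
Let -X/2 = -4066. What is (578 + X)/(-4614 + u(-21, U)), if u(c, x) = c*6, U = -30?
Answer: -871/474 ≈ -1.8376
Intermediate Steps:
X = 8132 (X = -2*(-4066) = 8132)
u(c, x) = 6*c
(578 + X)/(-4614 + u(-21, U)) = (578 + 8132)/(-4614 + 6*(-21)) = 8710/(-4614 - 126) = 8710/(-4740) = 8710*(-1/4740) = -871/474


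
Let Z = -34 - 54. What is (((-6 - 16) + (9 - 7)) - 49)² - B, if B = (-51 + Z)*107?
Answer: 19634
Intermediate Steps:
Z = -88
B = -14873 (B = (-51 - 88)*107 = -139*107 = -14873)
(((-6 - 16) + (9 - 7)) - 49)² - B = (((-6 - 16) + (9 - 7)) - 49)² - 1*(-14873) = ((-22 + 2) - 49)² + 14873 = (-20 - 49)² + 14873 = (-69)² + 14873 = 4761 + 14873 = 19634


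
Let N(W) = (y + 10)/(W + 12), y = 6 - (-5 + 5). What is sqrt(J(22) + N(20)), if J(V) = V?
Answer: 3*sqrt(10)/2 ≈ 4.7434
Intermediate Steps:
y = 6 (y = 6 - 1*0 = 6 + 0 = 6)
N(W) = 16/(12 + W) (N(W) = (6 + 10)/(W + 12) = 16/(12 + W))
sqrt(J(22) + N(20)) = sqrt(22 + 16/(12 + 20)) = sqrt(22 + 16/32) = sqrt(22 + 16*(1/32)) = sqrt(22 + 1/2) = sqrt(45/2) = 3*sqrt(10)/2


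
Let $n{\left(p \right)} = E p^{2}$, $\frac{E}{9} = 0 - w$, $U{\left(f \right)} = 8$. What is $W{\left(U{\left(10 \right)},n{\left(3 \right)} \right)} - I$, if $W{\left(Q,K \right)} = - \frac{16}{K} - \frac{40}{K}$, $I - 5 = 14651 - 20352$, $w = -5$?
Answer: $\frac{2306824}{405} \approx 5695.9$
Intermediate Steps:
$E = 45$ ($E = 9 \left(0 - -5\right) = 9 \left(0 + 5\right) = 9 \cdot 5 = 45$)
$I = -5696$ ($I = 5 + \left(14651 - 20352\right) = 5 - 5701 = -5696$)
$n{\left(p \right)} = 45 p^{2}$
$W{\left(Q,K \right)} = - \frac{56}{K}$
$W{\left(U{\left(10 \right)},n{\left(3 \right)} \right)} - I = - \frac{56}{45 \cdot 3^{2}} - -5696 = - \frac{56}{45 \cdot 9} + 5696 = - \frac{56}{405} + 5696 = \frac{2306824}{405}$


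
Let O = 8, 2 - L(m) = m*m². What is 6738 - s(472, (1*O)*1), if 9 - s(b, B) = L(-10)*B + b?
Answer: 15217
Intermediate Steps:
L(m) = 2 - m³ (L(m) = 2 - m*m² = 2 - m³)
s(b, B) = 9 - b - 1002*B (s(b, B) = 9 - ((2 - 1*(-10)³)*B + b) = 9 - ((2 - 1*(-1000))*B + b) = 9 - ((2 + 1000)*B + b) = 9 - (1002*B + b) = 9 - (b + 1002*B) = 9 + (-b - 1002*B) = 9 - b - 1002*B)
6738 - s(472, (1*O)*1) = 6738 - (9 - 1*472 - 1002*1*8) = 6738 - (9 - 472 - 8016) = 6738 - 1*(-8479) = 6738 + 8479 = 15217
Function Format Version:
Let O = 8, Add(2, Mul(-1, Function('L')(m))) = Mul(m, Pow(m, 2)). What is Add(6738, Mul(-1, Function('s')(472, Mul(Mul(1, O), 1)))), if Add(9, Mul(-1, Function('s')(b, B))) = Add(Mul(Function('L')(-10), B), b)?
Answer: 15217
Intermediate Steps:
Function('L')(m) = Add(2, Mul(-1, Pow(m, 3))) (Function('L')(m) = Add(2, Mul(-1, Mul(m, Pow(m, 2)))) = Add(2, Mul(-1, Pow(m, 3))))
Function('s')(b, B) = Add(9, Mul(-1, b), Mul(-1002, B)) (Function('s')(b, B) = Add(9, Mul(-1, Add(Mul(Add(2, Mul(-1, Pow(-10, 3))), B), b))) = Add(9, Mul(-1, Add(Mul(Add(2, Mul(-1, -1000)), B), b))) = Add(9, Mul(-1, Add(Mul(Add(2, 1000), B), b))) = Add(9, Mul(-1, Add(Mul(1002, B), b))) = Add(9, Mul(-1, Add(b, Mul(1002, B)))) = Add(9, Add(Mul(-1, b), Mul(-1002, B))) = Add(9, Mul(-1, b), Mul(-1002, B)))
Add(6738, Mul(-1, Function('s')(472, Mul(Mul(1, O), 1)))) = Add(6738, Mul(-1, Add(9, Mul(-1, 472), Mul(-1002, Mul(Mul(1, 8), 1))))) = Add(6738, Mul(-1, Add(9, -472, Mul(-1002, Mul(8, 1))))) = Add(6738, Mul(-1, Add(9, -472, Mul(-1002, 8)))) = Add(6738, Mul(-1, Add(9, -472, -8016))) = Add(6738, Mul(-1, -8479)) = Add(6738, 8479) = 15217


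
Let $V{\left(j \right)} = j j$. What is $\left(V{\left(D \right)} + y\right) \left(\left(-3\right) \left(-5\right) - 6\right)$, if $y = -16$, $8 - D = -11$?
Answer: $3105$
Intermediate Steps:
$D = 19$ ($D = 8 - -11 = 8 + 11 = 19$)
$V{\left(j \right)} = j^{2}$
$\left(V{\left(D \right)} + y\right) \left(\left(-3\right) \left(-5\right) - 6\right) = \left(19^{2} - 16\right) \left(\left(-3\right) \left(-5\right) - 6\right) = \left(361 - 16\right) \left(15 - 6\right) = 345 \cdot 9 = 3105$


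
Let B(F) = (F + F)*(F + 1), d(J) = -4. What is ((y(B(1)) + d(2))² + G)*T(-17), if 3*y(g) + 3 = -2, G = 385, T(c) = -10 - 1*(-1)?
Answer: -3754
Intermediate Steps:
T(c) = -9 (T(c) = -10 + 1 = -9)
B(F) = 2*F*(1 + F) (B(F) = (2*F)*(1 + F) = 2*F*(1 + F))
y(g) = -5/3 (y(g) = -1 + (⅓)*(-2) = -1 - ⅔ = -5/3)
((y(B(1)) + d(2))² + G)*T(-17) = ((-5/3 - 4)² + 385)*(-9) = ((-17/3)² + 385)*(-9) = (289/9 + 385)*(-9) = (3754/9)*(-9) = -3754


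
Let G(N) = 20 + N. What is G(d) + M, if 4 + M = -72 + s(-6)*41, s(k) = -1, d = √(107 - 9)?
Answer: -97 + 7*√2 ≈ -87.100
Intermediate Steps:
d = 7*√2 (d = √98 = 7*√2 ≈ 9.8995)
M = -117 (M = -4 + (-72 - 1*41) = -4 + (-72 - 41) = -4 - 113 = -117)
G(d) + M = (20 + 7*√2) - 117 = -97 + 7*√2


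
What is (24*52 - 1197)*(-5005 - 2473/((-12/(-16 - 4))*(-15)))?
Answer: -723724/3 ≈ -2.4124e+5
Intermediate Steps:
(24*52 - 1197)*(-5005 - 2473/((-12/(-16 - 4))*(-15))) = (1248 - 1197)*(-5005 - 2473/((-12/(-20))*(-15))) = 51*(-5005 - 2473/(-1/20*(-12)*(-15))) = 51*(-5005 - 2473/((⅗)*(-15))) = 51*(-5005 - 2473/(-9)) = 51*(-5005 - 2473*(-⅑)) = 51*(-5005 + 2473/9) = 51*(-42572/9) = -723724/3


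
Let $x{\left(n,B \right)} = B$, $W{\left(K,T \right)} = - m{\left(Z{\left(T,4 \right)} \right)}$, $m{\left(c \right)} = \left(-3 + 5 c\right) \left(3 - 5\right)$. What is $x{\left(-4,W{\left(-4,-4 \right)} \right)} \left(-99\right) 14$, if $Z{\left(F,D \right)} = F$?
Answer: $63756$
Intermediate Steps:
$m{\left(c \right)} = 6 - 10 c$ ($m{\left(c \right)} = \left(-3 + 5 c\right) \left(-2\right) = 6 - 10 c$)
$W{\left(K,T \right)} = -6 + 10 T$ ($W{\left(K,T \right)} = - (6 - 10 T) = -6 + 10 T$)
$x{\left(-4,W{\left(-4,-4 \right)} \right)} \left(-99\right) 14 = \left(-6 + 10 \left(-4\right)\right) \left(-99\right) 14 = \left(-6 - 40\right) \left(-99\right) 14 = \left(-46\right) \left(-99\right) 14 = 4554 \cdot 14 = 63756$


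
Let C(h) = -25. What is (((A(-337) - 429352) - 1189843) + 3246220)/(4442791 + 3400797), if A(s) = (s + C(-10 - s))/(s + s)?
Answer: 274153803/1321644578 ≈ 0.20743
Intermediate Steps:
A(s) = (-25 + s)/(2*s) (A(s) = (s - 25)/(s + s) = (-25 + s)/((2*s)) = (-25 + s)*(1/(2*s)) = (-25 + s)/(2*s))
(((A(-337) - 429352) - 1189843) + 3246220)/(4442791 + 3400797) = ((((1/2)*(-25 - 337)/(-337) - 429352) - 1189843) + 3246220)/(4442791 + 3400797) = ((((1/2)*(-1/337)*(-362) - 429352) - 1189843) + 3246220)/7843588 = (((181/337 - 429352) - 1189843) + 3246220)*(1/7843588) = ((-144691443/337 - 1189843) + 3246220)*(1/7843588) = (-545668534/337 + 3246220)*(1/7843588) = (548307606/337)*(1/7843588) = 274153803/1321644578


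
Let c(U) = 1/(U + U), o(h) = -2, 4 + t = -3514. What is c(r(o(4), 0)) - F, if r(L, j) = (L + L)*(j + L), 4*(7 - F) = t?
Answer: -14183/16 ≈ -886.44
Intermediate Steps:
t = -3518 (t = -4 - 3514 = -3518)
F = 1773/2 (F = 7 - 1/4*(-3518) = 7 + 1759/2 = 1773/2 ≈ 886.50)
r(L, j) = 2*L*(L + j) (r(L, j) = (2*L)*(L + j) = 2*L*(L + j))
c(U) = 1/(2*U)
c(r(o(4), 0)) - F = 1/(2*((2*(-2)*(-2 + 0)))) - 1*1773/2 = 1/(2*((2*(-2)*(-2)))) - 1773/2 = (1/2)/8 - 1773/2 = (1/2)*(1/8) - 1773/2 = 1/16 - 1773/2 = -14183/16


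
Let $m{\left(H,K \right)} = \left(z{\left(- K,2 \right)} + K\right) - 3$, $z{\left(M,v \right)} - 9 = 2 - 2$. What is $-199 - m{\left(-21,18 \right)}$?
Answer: $-223$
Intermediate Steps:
$z{\left(M,v \right)} = 9$ ($z{\left(M,v \right)} = 9 + \left(2 - 2\right) = 9 + 0 = 9$)
$m{\left(H,K \right)} = 6 + K$ ($m{\left(H,K \right)} = \left(9 + K\right) - 3 = 6 + K$)
$-199 - m{\left(-21,18 \right)} = -199 - \left(6 + 18\right) = -199 - 24 = -223$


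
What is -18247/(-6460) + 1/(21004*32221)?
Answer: 771813754988/273245840665 ≈ 2.8246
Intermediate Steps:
-18247/(-6460) + 1/(21004*32221) = -18247*(-1/6460) + (1/21004)*(1/32221) = 18247/6460 + 1/676769884 = 771813754988/273245840665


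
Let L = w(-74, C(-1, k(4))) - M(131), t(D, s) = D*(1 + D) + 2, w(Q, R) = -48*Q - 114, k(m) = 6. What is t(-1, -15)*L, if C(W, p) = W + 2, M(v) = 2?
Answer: 6872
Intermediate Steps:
C(W, p) = 2 + W
w(Q, R) = -114 - 48*Q
t(D, s) = 2 + D*(1 + D)
L = 3436 (L = (-114 - 48*(-74)) - 1*2 = (-114 + 3552) - 2 = 3438 - 2 = 3436)
t(-1, -15)*L = (2 - 1 + (-1)**2)*3436 = (2 - 1 + 1)*3436 = 2*3436 = 6872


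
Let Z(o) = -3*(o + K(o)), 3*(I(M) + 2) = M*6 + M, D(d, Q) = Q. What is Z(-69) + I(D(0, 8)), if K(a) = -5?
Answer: 716/3 ≈ 238.67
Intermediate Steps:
I(M) = -2 + 7*M/3 (I(M) = -2 + (M*6 + M)/3 = -2 + (6*M + M)/3 = -2 + (7*M)/3 = -2 + 7*M/3)
Z(o) = 15 - 3*o (Z(o) = -3*(o - 5) = -3*(-5 + o) = 15 - 3*o)
Z(-69) + I(D(0, 8)) = (15 - 3*(-69)) + (-2 + (7/3)*8) = (15 + 207) + (-2 + 56/3) = 222 + 50/3 = 716/3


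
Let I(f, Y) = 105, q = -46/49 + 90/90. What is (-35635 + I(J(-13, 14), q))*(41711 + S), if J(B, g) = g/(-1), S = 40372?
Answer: -2916408990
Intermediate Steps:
q = 3/49 (q = -46*1/49 + 90*(1/90) = -46/49 + 1 = 3/49 ≈ 0.061224)
J(B, g) = -g (J(B, g) = g*(-1) = -g)
(-35635 + I(J(-13, 14), q))*(41711 + S) = (-35635 + 105)*(41711 + 40372) = -35530*82083 = -2916408990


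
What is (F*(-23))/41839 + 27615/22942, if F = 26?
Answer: 1141664669/959870338 ≈ 1.1894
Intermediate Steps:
(F*(-23))/41839 + 27615/22942 = (26*(-23))/41839 + 27615/22942 = -598*1/41839 + 27615*(1/22942) = -598/41839 + 27615/22942 = 1141664669/959870338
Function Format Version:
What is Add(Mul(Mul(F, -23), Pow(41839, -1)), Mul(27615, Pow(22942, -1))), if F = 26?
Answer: Rational(1141664669, 959870338) ≈ 1.1894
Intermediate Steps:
Add(Mul(Mul(F, -23), Pow(41839, -1)), Mul(27615, Pow(22942, -1))) = Add(Mul(Mul(26, -23), Pow(41839, -1)), Mul(27615, Pow(22942, -1))) = Add(Mul(-598, Rational(1, 41839)), Mul(27615, Rational(1, 22942))) = Add(Rational(-598, 41839), Rational(27615, 22942)) = Rational(1141664669, 959870338)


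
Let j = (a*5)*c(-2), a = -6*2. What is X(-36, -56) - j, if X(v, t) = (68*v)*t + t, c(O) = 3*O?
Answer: 136672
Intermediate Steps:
a = -12
X(v, t) = t + 68*t*v (X(v, t) = 68*t*v + t = t + 68*t*v)
j = 360 (j = (-12*5)*(3*(-2)) = -60*(-6) = 360)
X(-36, -56) - j = -56*(1 + 68*(-36)) - 1*360 = -56*(1 - 2448) - 360 = -56*(-2447) - 360 = 137032 - 360 = 136672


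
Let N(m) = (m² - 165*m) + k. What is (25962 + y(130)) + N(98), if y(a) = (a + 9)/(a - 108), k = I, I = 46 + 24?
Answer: 428391/22 ≈ 19472.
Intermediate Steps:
I = 70
k = 70
y(a) = (9 + a)/(-108 + a)
N(m) = 70 + m² - 165*m (N(m) = (m² - 165*m) + 70 = 70 + m² - 165*m)
(25962 + y(130)) + N(98) = (25962 + (9 + 130)/(-108 + 130)) + (70 + 98² - 165*98) = (25962 + 139/22) + (70 + 9604 - 16170) = (25962 + (1/22)*139) - 6496 = (25962 + 139/22) - 6496 = 571303/22 - 6496 = 428391/22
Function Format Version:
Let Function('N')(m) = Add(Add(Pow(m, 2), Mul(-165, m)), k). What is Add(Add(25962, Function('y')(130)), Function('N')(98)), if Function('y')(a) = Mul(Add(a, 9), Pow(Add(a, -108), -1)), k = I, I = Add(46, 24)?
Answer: Rational(428391, 22) ≈ 19472.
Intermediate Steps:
I = 70
k = 70
Function('y')(a) = Mul(Pow(Add(-108, a), -1), Add(9, a)) (Function('y')(a) = Mul(Add(9, a), Pow(Add(-108, a), -1)) = Mul(Pow(Add(-108, a), -1), Add(9, a)))
Function('N')(m) = Add(70, Pow(m, 2), Mul(-165, m)) (Function('N')(m) = Add(Add(Pow(m, 2), Mul(-165, m)), 70) = Add(70, Pow(m, 2), Mul(-165, m)))
Add(Add(25962, Function('y')(130)), Function('N')(98)) = Add(Add(25962, Mul(Pow(Add(-108, 130), -1), Add(9, 130))), Add(70, Pow(98, 2), Mul(-165, 98))) = Add(Add(25962, Mul(Pow(22, -1), 139)), Add(70, 9604, -16170)) = Add(Add(25962, Mul(Rational(1, 22), 139)), -6496) = Add(Add(25962, Rational(139, 22)), -6496) = Add(Rational(571303, 22), -6496) = Rational(428391, 22)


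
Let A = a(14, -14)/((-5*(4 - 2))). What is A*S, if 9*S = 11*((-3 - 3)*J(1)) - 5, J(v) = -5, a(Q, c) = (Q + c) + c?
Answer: 455/9 ≈ 50.556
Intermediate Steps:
a(Q, c) = Q + 2*c
A = 7/5 (A = (14 + 2*(-14))/((-5*(4 - 2))) = (14 - 28)/((-5*2)) = -14/(-10) = -14*(-⅒) = 7/5 ≈ 1.4000)
S = 325/9 (S = (11*((-3 - 3)*(-5)) - 5)/9 = (11*(-6*(-5)) - 5)/9 = (11*30 - 5)/9 = (330 - 5)/9 = (⅑)*325 = 325/9 ≈ 36.111)
A*S = (7/5)*(325/9) = 455/9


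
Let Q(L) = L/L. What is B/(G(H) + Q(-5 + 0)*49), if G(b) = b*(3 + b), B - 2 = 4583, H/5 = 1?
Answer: 4585/89 ≈ 51.517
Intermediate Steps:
H = 5 (H = 5*1 = 5)
B = 4585 (B = 2 + 4583 = 4585)
Q(L) = 1
B/(G(H) + Q(-5 + 0)*49) = 4585/(5*(3 + 5) + 1*49) = 4585/(5*8 + 49) = 4585/(40 + 49) = 4585/89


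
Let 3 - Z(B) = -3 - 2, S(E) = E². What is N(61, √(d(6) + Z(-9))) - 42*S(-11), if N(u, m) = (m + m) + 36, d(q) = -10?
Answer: -5046 + 2*I*√2 ≈ -5046.0 + 2.8284*I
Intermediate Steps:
Z(B) = 8 (Z(B) = 3 - (-3 - 2) = 3 - 1*(-5) = 3 + 5 = 8)
N(u, m) = 36 + 2*m (N(u, m) = 2*m + 36 = 36 + 2*m)
N(61, √(d(6) + Z(-9))) - 42*S(-11) = (36 + 2*√(-10 + 8)) - 42*(-11)² = (36 + 2*√(-2)) - 42*121 = (36 + 2*(I*√2)) - 1*5082 = (36 + 2*I*√2) - 5082 = -5046 + 2*I*√2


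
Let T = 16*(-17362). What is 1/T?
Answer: -1/277792 ≈ -3.5998e-6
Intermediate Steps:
T = -277792
1/T = 1/(-277792) = -1/277792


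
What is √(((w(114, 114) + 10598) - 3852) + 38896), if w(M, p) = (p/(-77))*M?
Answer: √269610726/77 ≈ 213.24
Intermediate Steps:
w(M, p) = -M*p/77 (w(M, p) = (p*(-1/77))*M = (-p/77)*M = -M*p/77)
√(((w(114, 114) + 10598) - 3852) + 38896) = √(((-1/77*114*114 + 10598) - 3852) + 38896) = √(((-12996/77 + 10598) - 3852) + 38896) = √((803050/77 - 3852) + 38896) = √(506446/77 + 38896) = √(3501438/77) = √269610726/77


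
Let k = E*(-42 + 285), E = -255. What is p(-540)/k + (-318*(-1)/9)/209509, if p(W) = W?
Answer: 16118/1814427 ≈ 0.0088832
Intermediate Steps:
k = -61965 (k = -255*(-42 + 285) = -255*243 = -61965)
p(-540)/k + (-318*(-1)/9)/209509 = -540/(-61965) + (-318*(-1)/9)/209509 = -540*(-1/61965) + (-53*(-6)*(⅑))*(1/209509) = 4/459 + (318*(⅑))*(1/209509) = 4/459 + (106/3)*(1/209509) = 4/459 + 2/11859 = 16118/1814427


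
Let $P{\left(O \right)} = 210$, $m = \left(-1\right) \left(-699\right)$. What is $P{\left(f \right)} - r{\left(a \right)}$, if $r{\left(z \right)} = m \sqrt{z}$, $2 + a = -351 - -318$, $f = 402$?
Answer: $210 - 699 i \sqrt{35} \approx 210.0 - 4135.3 i$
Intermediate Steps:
$m = 699$
$a = -35$ ($a = -2 - 33 = -35$)
$r{\left(z \right)} = 699 \sqrt{z}$
$P{\left(f \right)} - r{\left(a \right)} = 210 - 699 \sqrt{-35} = 210 - 699 i \sqrt{35}$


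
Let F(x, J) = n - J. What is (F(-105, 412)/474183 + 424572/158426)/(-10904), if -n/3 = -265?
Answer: -100692750917/409570137803016 ≈ -0.00024585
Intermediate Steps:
n = 795 (n = -3*(-265) = 795)
F(x, J) = 795 - J
(F(-105, 412)/474183 + 424572/158426)/(-10904) = ((795 - 1*412)/474183 + 424572/158426)/(-10904) = ((795 - 412)*(1/474183) + 424572*(1/158426))*(-1/10904) = (383*(1/474183) + 212286/79213)*(-1/10904) = (383/474183 + 212286/79213)*(-1/10904) = (100692750917/37561457979)*(-1/10904) = -100692750917/409570137803016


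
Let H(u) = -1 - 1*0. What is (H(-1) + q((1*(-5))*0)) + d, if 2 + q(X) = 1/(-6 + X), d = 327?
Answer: 1943/6 ≈ 323.83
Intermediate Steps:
H(u) = -1 (H(u) = -1 + 0 = -1)
q(X) = -2 + 1/(-6 + X)
(H(-1) + q((1*(-5))*0)) + d = (-1 + (13 - 2*1*(-5)*0)/(-6 + (1*(-5))*0)) + 327 = (-1 + (13 - (-10)*0)/(-6 - 5*0)) + 327 = (-1 + (13 - 2*0)/(-6 + 0)) + 327 = (-1 + (13 + 0)/(-6)) + 327 = (-1 - ⅙*13) + 327 = (-1 - 13/6) + 327 = -19/6 + 327 = 1943/6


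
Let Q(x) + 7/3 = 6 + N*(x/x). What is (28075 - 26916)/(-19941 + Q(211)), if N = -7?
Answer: -3477/59833 ≈ -0.058112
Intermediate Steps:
Q(x) = -10/3 (Q(x) = -7/3 + (6 - 7*x/x) = -7/3 + (6 - 7*1) = -7/3 + (6 - 7) = -7/3 - 1 = -10/3)
(28075 - 26916)/(-19941 + Q(211)) = (28075 - 26916)/(-19941 - 10/3) = 1159/(-59833/3) = 1159*(-3/59833) = -3477/59833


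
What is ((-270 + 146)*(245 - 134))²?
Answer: 189447696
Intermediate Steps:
((-270 + 146)*(245 - 134))² = (-124*111)² = (-13764)² = 189447696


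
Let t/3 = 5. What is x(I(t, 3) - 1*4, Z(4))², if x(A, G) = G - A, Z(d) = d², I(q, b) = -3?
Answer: 529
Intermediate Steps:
t = 15 (t = 3*5 = 15)
x(I(t, 3) - 1*4, Z(4))² = (4² - (-3 - 1*4))² = (16 - (-3 - 4))² = (16 - 1*(-7))² = (16 + 7)² = 23² = 529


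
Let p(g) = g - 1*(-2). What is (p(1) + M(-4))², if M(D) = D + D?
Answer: 25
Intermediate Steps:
M(D) = 2*D
p(g) = 2 + g (p(g) = g + 2 = 2 + g)
(p(1) + M(-4))² = ((2 + 1) + 2*(-4))² = (3 - 8)² = (-5)² = 25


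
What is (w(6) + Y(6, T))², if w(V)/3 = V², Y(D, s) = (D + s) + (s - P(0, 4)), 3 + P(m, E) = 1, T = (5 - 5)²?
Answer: 13456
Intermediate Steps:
T = 0 (T = 0² = 0)
P(m, E) = -2 (P(m, E) = -3 + 1 = -2)
Y(D, s) = 2 + D + 2*s (Y(D, s) = (D + s) + (s - 1*(-2)) = (D + s) + (s + 2) = (D + s) + (2 + s) = 2 + D + 2*s)
w(V) = 3*V²
(w(6) + Y(6, T))² = (3*6² + (2 + 6 + 2*0))² = (3*36 + (2 + 6 + 0))² = (108 + 8)² = 116² = 13456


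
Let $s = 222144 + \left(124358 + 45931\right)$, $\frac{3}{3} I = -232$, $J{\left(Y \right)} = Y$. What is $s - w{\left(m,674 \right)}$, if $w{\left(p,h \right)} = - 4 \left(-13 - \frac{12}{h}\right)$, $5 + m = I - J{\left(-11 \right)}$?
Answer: $\frac{132232373}{337} \approx 3.9238 \cdot 10^{5}$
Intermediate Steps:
$I = -232$
$s = 392433$ ($s = 222144 + 170289 = 392433$)
$m = -226$ ($m = -5 - 221 = -226$)
$w{\left(p,h \right)} = 52 + \frac{48}{h}$
$s - w{\left(m,674 \right)} = 392433 - \left(52 + \frac{48}{674}\right) = 392433 - \left(52 + 48 \cdot \frac{1}{674}\right) = 392433 - \left(52 + \frac{24}{337}\right) = 392433 - \frac{17548}{337} = \frac{132232373}{337}$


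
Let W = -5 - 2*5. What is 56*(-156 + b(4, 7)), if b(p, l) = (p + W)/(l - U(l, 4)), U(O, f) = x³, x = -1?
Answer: -8813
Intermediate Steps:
U(O, f) = -1 (U(O, f) = (-1)³ = -1)
W = -15 (W = -5 - 10 = -15)
b(p, l) = (-15 + p)/(1 + l) (b(p, l) = (p - 15)/(l - 1*(-1)) = (-15 + p)/(l + 1) = (-15 + p)/(1 + l))
56*(-156 + b(4, 7)) = 56*(-156 + (-15 + 4)/(1 + 7)) = 56*(-156 - 11/8) = 56*(-1259/8) = -8813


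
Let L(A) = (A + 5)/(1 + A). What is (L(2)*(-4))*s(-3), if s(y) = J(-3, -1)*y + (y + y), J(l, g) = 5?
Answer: 196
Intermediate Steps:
L(A) = (5 + A)/(1 + A)
s(y) = 7*y (s(y) = 5*y + (y + y) = 5*y + 2*y = 7*y)
(L(2)*(-4))*s(-3) = (((5 + 2)/(1 + 2))*(-4))*(7*(-3)) = ((7/3)*(-4))*(-21) = -28/3*(-21) = 196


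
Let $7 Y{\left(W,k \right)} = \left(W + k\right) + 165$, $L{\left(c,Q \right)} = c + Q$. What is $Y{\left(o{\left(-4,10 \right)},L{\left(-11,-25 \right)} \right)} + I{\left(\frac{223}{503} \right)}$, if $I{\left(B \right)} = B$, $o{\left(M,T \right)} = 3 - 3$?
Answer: $\frac{66448}{3521} \approx 18.872$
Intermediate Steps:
$o{\left(M,T \right)} = 0$
$L{\left(c,Q \right)} = Q + c$
$Y{\left(W,k \right)} = \frac{165}{7} + \frac{W}{7} + \frac{k}{7}$ ($Y{\left(W,k \right)} = \frac{\left(W + k\right) + 165}{7} = \frac{165 + W + k}{7} = \frac{165}{7} + \frac{W}{7} + \frac{k}{7}$)
$Y{\left(o{\left(-4,10 \right)},L{\left(-11,-25 \right)} \right)} + I{\left(\frac{223}{503} \right)} = \left(\frac{165}{7} + \frac{1}{7} \cdot 0 + \frac{-25 - 11}{7}\right) + \frac{223}{503} = \left(\frac{165}{7} + 0 + \frac{1}{7} \left(-36\right)\right) + 223 \cdot \frac{1}{503} = \left(\frac{165}{7} + 0 - \frac{36}{7}\right) + \frac{223}{503} = \frac{129}{7} + \frac{223}{503} = \frac{66448}{3521}$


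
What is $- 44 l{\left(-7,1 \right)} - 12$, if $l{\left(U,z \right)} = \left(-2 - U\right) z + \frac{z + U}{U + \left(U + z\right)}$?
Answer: $- \frac{3280}{13} \approx -252.31$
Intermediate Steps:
$l{\left(U,z \right)} = z \left(-2 - U\right) + \frac{U + z}{z + 2 U}$
$- 44 l{\left(-7,1 \right)} - 12 = - 44 \frac{-7 + 1 - 2 \cdot 1^{2} - - 7 \cdot 1^{2} - \left(-28\right) 1 - 2 \left(-7\right)^{2}}{1 + 2 \left(-7\right)} - 12 = - 44 \frac{-7 + 1 - 2 - \left(-7\right) 1 + 28 - 2 \cdot 49}{1 - 14} - 12 = - 44 \frac{-7 + 1 - 2 + 7 + 28 - 98}{-13} - 12 = - 44 \left(\left(- \frac{1}{13}\right) \left(-71\right)\right) - 12 = \left(-44\right) \frac{71}{13} - 12 = - \frac{3124}{13} - 12 = - \frac{3280}{13}$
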